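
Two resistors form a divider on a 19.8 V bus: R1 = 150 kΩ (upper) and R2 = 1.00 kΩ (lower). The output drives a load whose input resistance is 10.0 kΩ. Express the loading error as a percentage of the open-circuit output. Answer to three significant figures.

Unloaded V = 19.8 × 1.00/151.0 = 0.13113 V.
Loaded: R2‖R_L = 0.9091 kΩ, giving V = 19.8 × 0.9091/150.9 = 0.11928 V.
Drop = (0.13113 − 0.11928) / 0.13113 = 9.04 %.

9.04 %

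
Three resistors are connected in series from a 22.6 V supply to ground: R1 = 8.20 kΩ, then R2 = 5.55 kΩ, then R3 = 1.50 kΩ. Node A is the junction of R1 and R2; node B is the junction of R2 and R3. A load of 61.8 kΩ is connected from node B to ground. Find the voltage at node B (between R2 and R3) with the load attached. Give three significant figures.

V ≈ 2.18 V

At node B, R3 is in parallel with the load: R3‖R_L = 1.464 kΩ.
Below node A the resistance is R2 + (R3‖R_L) = 7.014 kΩ, so V_A = 22.6 × 7.014/15.21 = 10.42 V.
Then V_B = V_A × (R3‖R_L)/(R2 + R3‖R_L) = 10.42 × 1.464/7.014 = 2.18 V.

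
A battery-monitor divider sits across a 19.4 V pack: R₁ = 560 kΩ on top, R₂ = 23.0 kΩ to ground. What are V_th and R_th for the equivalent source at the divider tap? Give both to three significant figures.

V_th is the open-circuit tap voltage: 19.4 × 23.0/(560 + 23.0) = 0.765 V.
With the supply zeroed, R₁ and R₂ appear in parallel from the tap: R_th = R₁‖R₂ = (560 × 23.0)/583.0 = 22.1 kΩ.

V_th = 0.765 V, R_th = 22.1 kΩ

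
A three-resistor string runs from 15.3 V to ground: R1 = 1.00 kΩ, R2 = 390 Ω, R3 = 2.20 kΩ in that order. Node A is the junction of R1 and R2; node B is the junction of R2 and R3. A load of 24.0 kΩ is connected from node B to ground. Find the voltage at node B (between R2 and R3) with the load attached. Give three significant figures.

V ≈ 9.05 V

At node B, R3 is in parallel with the load: R3‖R_L = 2015 Ω.
Below node A the resistance is R2 + (R3‖R_L) = 2405 Ω, so V_A = 15.3 × 2405/3405 = 10.81 V.
Then V_B = V_A × (R3‖R_L)/(R2 + R3‖R_L) = 10.81 × 2015/2405 = 9.05 V.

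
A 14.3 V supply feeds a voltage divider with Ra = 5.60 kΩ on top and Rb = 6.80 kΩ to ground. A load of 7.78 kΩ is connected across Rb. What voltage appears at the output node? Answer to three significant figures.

V_out ≈ 5.62 V

The load sits in parallel with Rb: Rb‖R_L = (6.80 × 7.78) / (6.80 + 7.78) = 3.629 kΩ.
V_out = 14.3 × 3.629 / (5.60 + 3.629) = 14.3 × 3.629/9.229 = 5.62 V.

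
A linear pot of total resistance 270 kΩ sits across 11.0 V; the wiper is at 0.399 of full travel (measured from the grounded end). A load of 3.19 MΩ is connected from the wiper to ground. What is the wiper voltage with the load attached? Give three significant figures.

V ≈ 4.30 V

The wiper splits the pot into (1−α)R = 162.3 kΩ above and αR = 107.7 kΩ below.
Lower section ‖ load = 104.2 kΩ.
V_wiper = 11.0 × 104.2/(162.3 + 104.2) = 4.30 V.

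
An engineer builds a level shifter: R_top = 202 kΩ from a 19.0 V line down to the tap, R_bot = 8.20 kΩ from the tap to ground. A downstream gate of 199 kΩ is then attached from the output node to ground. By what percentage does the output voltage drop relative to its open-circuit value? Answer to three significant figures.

The divider's output (Thévenin) resistance is R_top‖R_bot = 7.880 kΩ.
Fractional drop under load = R_th/(R_th + R_L) = 7.880 / (7.880 + 199) = 0.03809.
So the output falls by 3.81 %.

3.81 %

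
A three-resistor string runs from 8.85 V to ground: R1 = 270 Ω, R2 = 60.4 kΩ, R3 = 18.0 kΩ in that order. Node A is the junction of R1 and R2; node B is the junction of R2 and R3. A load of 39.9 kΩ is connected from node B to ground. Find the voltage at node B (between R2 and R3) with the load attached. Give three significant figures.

At node B, R3 is in parallel with the load: R3‖R_L = 12400 Ω.
Below node A the resistance is R2 + (R3‖R_L) = 72800 Ω, so V_A = 8.85 × 72800/73070 = 8.817 V.
Then V_B = V_A × (R3‖R_L)/(R2 + R3‖R_L) = 8.817 × 12400/72800 = 1.50 V.

V ≈ 1.50 V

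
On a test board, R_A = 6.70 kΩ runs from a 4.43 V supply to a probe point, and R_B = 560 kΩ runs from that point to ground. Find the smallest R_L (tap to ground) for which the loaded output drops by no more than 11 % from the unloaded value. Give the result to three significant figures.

Output resistance R_th = R_A‖R_B = (6.70 × 560)/566.7 = 6.621 kΩ.
The fractional drop is R_th/(R_th + R_L); requiring this ≤ 0.110 gives R_L ≥ R_th(1/0.110 − 1) = 6.621 × 8.091 = 53.6 kΩ.

R_L(min) ≈ 53.6 kΩ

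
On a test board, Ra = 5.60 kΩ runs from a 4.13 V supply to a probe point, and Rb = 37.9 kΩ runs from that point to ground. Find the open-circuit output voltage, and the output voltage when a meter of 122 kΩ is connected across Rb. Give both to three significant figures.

Open-circuit: V = 4.13 × 37.9/(5.60 + 37.9) = 3.60 V.
With the load, Rb becomes Rb‖R_L = 28.92 kΩ, so V = 4.13 × 28.92/34.52 = 3.46 V.

Unloaded: 3.60 V; loaded: 3.46 V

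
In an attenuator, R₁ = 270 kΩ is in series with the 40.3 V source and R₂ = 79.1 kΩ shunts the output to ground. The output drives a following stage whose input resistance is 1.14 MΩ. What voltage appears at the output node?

V_out ≈ 8.67 V

The load sits in parallel with R₂: R₂‖R_L = (79.1 × 1140) / (79.1 + 1140) = 73.97 kΩ.
V_out = 40.3 × 73.97 / (270 + 73.97) = 40.3 × 73.97/344.0 = 8.67 V.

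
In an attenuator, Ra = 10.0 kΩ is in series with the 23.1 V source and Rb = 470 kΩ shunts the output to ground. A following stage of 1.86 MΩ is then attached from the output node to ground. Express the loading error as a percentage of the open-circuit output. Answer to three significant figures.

The divider's output (Thévenin) resistance is Ra‖Rb = 9.792 kΩ.
Fractional drop under load = R_th/(R_th + R_L) = 9.792 / (9.792 + 1860) = 0.005237.
So the output falls by 0.524 %.

0.524 %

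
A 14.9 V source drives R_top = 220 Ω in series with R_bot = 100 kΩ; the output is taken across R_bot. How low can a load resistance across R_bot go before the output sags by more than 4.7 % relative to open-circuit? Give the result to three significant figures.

Output resistance R_th = R_top‖R_bot = (220 × 100000)/100200 = 219.5 Ω.
The fractional drop is R_th/(R_th + R_L); requiring this ≤ 0.0470 gives R_L ≥ R_th(1/0.0470 − 1) = 219.5 × 20.28 = 4.45 kΩ.

R_L(min) ≈ 4.45 kΩ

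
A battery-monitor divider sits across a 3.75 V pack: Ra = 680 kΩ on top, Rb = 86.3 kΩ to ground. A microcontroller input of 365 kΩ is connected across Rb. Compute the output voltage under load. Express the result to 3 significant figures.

V_out ≈ 0.349 V

The load sits in parallel with Rb: Rb‖R_L = (86.3 × 365) / (86.3 + 365) = 69.80 kΩ.
V_out = 3.75 × 69.80 / (680 + 69.80) = 3.75 × 69.80/749.8 = 0.349 V.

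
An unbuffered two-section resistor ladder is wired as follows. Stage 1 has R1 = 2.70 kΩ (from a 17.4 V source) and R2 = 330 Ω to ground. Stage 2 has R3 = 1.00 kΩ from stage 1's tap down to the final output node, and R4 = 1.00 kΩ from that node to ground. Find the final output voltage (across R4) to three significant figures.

V_out ≈ 0.826 V

Stage 2 presents R3+R4 = 2000 Ω as a load on stage 1's tap.
Stage 1's lower leg becomes R2‖(R3+R4) = 283.3 Ω, so V_mid = 17.4 × 283.3/2983 = 1.652 V.
Stage 2 is itself unloaded: V_out = V_mid × R4/(R3+R4) = 1.652 × 1000/2000 = 0.826 V.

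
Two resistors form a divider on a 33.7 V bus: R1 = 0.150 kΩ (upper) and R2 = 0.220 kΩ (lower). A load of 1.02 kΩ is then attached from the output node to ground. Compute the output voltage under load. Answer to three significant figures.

The load sits in parallel with R2: R2‖R_L = (220 × 1020) / (220 + 1020) = 181.0 Ω.
V_out = 33.7 × 181.0 / (150 + 181.0) = 33.7 × 181.0/331.0 = 18.4 V.
(Unloaded it would have been 20.0 V.)

V_out ≈ 18.4 V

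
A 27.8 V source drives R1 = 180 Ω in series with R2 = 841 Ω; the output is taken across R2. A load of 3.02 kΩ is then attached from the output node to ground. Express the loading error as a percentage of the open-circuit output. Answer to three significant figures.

4.68 %

The divider's output (Thévenin) resistance is R1‖R2 = 148.3 Ω.
Fractional drop under load = R_th/(R_th + R_L) = 148.3 / (148.3 + 3020) = 0.04680.
So the output falls by 4.68 %.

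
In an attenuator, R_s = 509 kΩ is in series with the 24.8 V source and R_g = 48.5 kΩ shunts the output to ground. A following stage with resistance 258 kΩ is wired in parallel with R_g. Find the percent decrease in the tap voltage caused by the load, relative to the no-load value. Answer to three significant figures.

14.6 %

Unloaded V = 24.8 × 48.5/557.5 = 2.1575 V.
Loaded: R_g‖R_L = 40.83 kΩ, giving V = 24.8 × 40.83/549.8 = 1.8414 V.
Drop = (2.1575 − 1.8414) / 2.1575 = 14.6 %.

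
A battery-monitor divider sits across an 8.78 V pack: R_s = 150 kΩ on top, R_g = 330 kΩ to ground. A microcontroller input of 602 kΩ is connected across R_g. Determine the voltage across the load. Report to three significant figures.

The load sits in parallel with R_g: R_g‖R_L = (330 × 602) / (330 + 602) = 213.2 kΩ.
V_out = 8.78 × 213.2 / (150 + 213.2) = 8.78 × 213.2/363.2 = 5.15 V.
(Unloaded it would have been 6.04 V.)

V_out ≈ 5.15 V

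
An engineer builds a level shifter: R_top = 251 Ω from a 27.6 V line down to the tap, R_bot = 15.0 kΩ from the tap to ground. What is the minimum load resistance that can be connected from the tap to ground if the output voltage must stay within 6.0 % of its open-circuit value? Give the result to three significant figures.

R_L(min) ≈ 3.87 kΩ

Output resistance R_th = R_top‖R_bot = (251 × 15000)/15250 = 246.9 Ω.
The fractional drop is R_th/(R_th + R_L); requiring this ≤ 0.0600 gives R_L ≥ R_th(1/0.0600 − 1) = 246.9 × 15.67 = 3.87 kΩ.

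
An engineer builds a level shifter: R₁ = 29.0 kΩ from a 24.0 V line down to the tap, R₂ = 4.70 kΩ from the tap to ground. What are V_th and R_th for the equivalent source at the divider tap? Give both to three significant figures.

V_th = 3.35 V, R_th = 4.04 kΩ

V_th is the open-circuit tap voltage: 24.0 × 4.70/(29.0 + 4.70) = 3.35 V.
With the supply zeroed, R₁ and R₂ appear in parallel from the tap: R_th = R₁‖R₂ = (29.0 × 4.70)/33.70 = 4.04 kΩ.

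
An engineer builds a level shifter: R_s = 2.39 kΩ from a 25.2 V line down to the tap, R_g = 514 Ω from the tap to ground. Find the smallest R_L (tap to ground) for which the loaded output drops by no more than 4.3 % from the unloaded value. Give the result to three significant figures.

Output resistance R_th = R_s‖R_g = (2390 × 514)/2904 = 423.0 Ω.
The fractional drop is R_th/(R_th + R_L); requiring this ≤ 0.0430 gives R_L ≥ R_th(1/0.0430 − 1) = 423.0 × 22.26 = 9.41 kΩ.

R_L(min) ≈ 9.41 kΩ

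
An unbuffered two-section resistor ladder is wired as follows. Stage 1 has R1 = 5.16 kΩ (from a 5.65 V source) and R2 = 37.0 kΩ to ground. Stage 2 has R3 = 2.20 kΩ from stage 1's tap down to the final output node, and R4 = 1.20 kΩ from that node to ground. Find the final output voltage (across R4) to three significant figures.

V_out ≈ 0.750 V

Stage 2 presents R3+R4 = 3.400 kΩ as a load on stage 1's tap.
Stage 1's lower leg becomes R2‖(R3+R4) = 3.114 kΩ, so V_mid = 5.65 × 3.114/8.274 = 2.126 V.
Stage 2 is itself unloaded: V_out = V_mid × R4/(R3+R4) = 2.126 × 1.20/3.400 = 0.750 V.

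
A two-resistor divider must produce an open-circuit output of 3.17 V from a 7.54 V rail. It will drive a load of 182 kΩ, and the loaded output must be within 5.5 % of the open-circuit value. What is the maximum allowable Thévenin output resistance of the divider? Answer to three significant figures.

R_th ≤ 10.6 kΩ

Loading drop = R_th/(R_th + R_L) ≤ 0.0550, so R_th ≤ R_L · ε/(1−ε) = 182 kΩ × 0.0550/0.9450 = 10.6 kΩ.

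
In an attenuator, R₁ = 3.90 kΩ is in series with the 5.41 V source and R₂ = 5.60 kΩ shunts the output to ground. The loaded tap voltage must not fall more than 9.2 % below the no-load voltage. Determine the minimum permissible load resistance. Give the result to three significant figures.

R_L(min) ≈ 22.7 kΩ

Output resistance R_th = R₁‖R₂ = (3.90 × 5.60)/9.500 = 2.299 kΩ.
The fractional drop is R_th/(R_th + R_L); requiring this ≤ 0.0920 gives R_L ≥ R_th(1/0.0920 − 1) = 2.299 × 9.870 = 22.7 kΩ.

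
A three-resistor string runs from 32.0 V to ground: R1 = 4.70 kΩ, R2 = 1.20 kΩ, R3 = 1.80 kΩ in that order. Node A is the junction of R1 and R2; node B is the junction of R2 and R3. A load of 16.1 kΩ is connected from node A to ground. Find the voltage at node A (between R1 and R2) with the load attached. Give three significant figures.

V ≈ 11.2 V

Below node A the series string R2+R3 = 3.000 kΩ sits in parallel with the 16.1 kΩ load: 2.529 kΩ.
V_A = 32.0 × 2.529/(4.70 + 2.529) = 11.2 V.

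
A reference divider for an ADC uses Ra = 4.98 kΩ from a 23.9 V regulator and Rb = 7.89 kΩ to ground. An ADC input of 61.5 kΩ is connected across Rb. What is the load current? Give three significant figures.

I_L ≈ 0.227 mA

Rb‖R_L = 6.993 kΩ; V_out = 23.9 × 6.993/11.97 = 13.96 V.
I_L = V_out / R_L = 13.96 / 61.5 kΩ = 0.227 mA.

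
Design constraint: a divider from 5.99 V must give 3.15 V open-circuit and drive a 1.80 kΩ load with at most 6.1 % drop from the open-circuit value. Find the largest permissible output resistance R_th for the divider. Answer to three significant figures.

R_th ≤ 117 Ω

Loading drop = R_th/(R_th + R_L) ≤ 0.0610, so R_th ≤ R_L · ε/(1−ε) = 1.80 kΩ × 0.0610/0.9390 = 117 Ω.
(Any R1, R2 with R2/(R1+R2) = 0.526 and R1‖R2 ≤ 117 Ω will meet the spec.)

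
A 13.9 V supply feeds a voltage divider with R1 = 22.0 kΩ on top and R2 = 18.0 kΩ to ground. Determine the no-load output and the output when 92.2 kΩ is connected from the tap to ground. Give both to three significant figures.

Open-circuit: V = 13.9 × 18.0/(22.0 + 18.0) = 6.25 V.
With the load, R2 becomes R2‖R_L = 15.06 kΩ, so V = 13.9 × 15.06/37.06 = 5.65 V.

Unloaded: 6.25 V; loaded: 5.65 V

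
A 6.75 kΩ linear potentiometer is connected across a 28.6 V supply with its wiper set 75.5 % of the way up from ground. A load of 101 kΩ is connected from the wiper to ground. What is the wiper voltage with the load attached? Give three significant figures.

The wiper splits the pot into (1−α)R = 1.654 kΩ above and αR = 5.096 kΩ below.
Lower section ‖ load = 4.851 kΩ.
V_wiper = 28.6 × 4.851/(1.654 + 4.851) = 21.3 V.

V ≈ 21.3 V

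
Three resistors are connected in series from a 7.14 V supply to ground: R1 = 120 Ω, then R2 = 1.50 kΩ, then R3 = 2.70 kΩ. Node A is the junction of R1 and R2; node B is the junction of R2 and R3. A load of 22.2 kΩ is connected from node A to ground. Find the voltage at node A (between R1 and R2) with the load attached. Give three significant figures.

Below node A the series string R2+R3 = 4200 Ω sits in parallel with the 22200 Ω load: 3532 Ω.
V_A = 7.14 × 3532/(120 + 3532) = 6.91 V.

V ≈ 6.91 V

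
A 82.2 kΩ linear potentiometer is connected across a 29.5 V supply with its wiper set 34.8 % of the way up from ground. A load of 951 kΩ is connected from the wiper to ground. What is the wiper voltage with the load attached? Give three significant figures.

The wiper splits the pot into (1−α)R = 53.59 kΩ above and αR = 28.61 kΩ below.
Lower section ‖ load = 27.77 kΩ.
V_wiper = 29.5 × 27.77/(53.59 + 27.77) = 10.1 V.

V ≈ 10.1 V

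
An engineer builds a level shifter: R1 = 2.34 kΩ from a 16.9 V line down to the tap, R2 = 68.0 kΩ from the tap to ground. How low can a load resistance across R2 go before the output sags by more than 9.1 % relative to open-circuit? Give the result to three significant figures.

R_L(min) ≈ 22.6 kΩ

Output resistance R_th = R1‖R2 = (2.34 × 68.0)/70.34 = 2.262 kΩ.
The fractional drop is R_th/(R_th + R_L); requiring this ≤ 0.0910 gives R_L ≥ R_th(1/0.0910 − 1) = 2.262 × 9.989 = 22.6 kΩ.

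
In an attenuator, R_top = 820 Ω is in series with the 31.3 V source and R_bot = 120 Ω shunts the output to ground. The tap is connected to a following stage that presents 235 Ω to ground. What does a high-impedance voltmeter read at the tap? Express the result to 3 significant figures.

The load sits in parallel with R_bot: R_bot‖R_L = (120 × 235) / (120 + 235) = 79.44 Ω.
V_out = 31.3 × 79.44 / (820 + 79.44) = 31.3 × 79.44/899.4 = 2.76 V.

V_out ≈ 2.76 V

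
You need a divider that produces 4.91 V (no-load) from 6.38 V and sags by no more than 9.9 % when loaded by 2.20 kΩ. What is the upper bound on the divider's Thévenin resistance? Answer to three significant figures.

Loading drop = R_th/(R_th + R_L) ≤ 0.0990, so R_th ≤ R_L · ε/(1−ε) = 2.20 kΩ × 0.0990/0.9010 = 242 Ω.

R_th ≤ 242 Ω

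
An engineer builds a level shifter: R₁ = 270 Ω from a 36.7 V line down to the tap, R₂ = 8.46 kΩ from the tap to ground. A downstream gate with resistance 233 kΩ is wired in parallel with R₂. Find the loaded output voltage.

V_out ≈ 35.5 V

The load sits in parallel with R₂: R₂‖R_L = (8460 × 233000) / (8460 + 233000) = 8164 Ω.
V_out = 36.7 × 8164 / (270 + 8164) = 36.7 × 8164/8434 = 35.5 V.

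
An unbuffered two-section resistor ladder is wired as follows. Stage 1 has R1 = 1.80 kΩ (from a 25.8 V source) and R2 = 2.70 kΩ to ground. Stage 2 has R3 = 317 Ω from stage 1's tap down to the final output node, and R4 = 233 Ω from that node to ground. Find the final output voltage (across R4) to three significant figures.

Stage 2 presents R3+R4 = 550.0 Ω as a load on stage 1's tap.
Stage 1's lower leg becomes R2‖(R3+R4) = 456.9 Ω, so V_mid = 25.8 × 456.9/2257 = 5.223 V.
Stage 2 is itself unloaded: V_out = V_mid × R4/(R3+R4) = 5.223 × 233/550.0 = 2.21 V.

V_out ≈ 2.21 V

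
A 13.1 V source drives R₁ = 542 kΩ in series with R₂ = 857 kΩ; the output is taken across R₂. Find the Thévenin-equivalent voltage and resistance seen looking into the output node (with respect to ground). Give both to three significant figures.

V_th = 8.02 V, R_th = 332 kΩ

V_th is the open-circuit tap voltage: 13.1 × 857/(542 + 857) = 8.02 V.
With the supply zeroed, R₁ and R₂ appear in parallel from the tap: R_th = R₁‖R₂ = (542 × 857)/1399 = 332 kΩ.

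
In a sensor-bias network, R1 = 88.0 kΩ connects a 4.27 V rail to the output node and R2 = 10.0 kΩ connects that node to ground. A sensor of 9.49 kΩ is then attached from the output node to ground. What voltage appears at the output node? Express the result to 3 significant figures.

The load sits in parallel with R2: R2‖R_L = (10.0 × 9.49) / (10.0 + 9.49) = 4.869 kΩ.
V_out = 4.27 × 4.869 / (88.0 + 4.869) = 4.27 × 4.869/92.87 = 0.224 V.
(Unloaded it would have been 0.436 V.)

V_out ≈ 0.224 V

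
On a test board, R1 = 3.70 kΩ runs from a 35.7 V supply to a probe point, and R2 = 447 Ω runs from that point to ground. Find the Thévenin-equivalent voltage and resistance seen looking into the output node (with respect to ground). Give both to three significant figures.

V_th is the open-circuit tap voltage: 35.7 × 447/(3700 + 447) = 3.85 V.
With the supply zeroed, R1 and R2 appear in parallel from the tap: R_th = R1‖R2 = (3700 × 447)/4147 = 399 Ω.

V_th = 3.85 V, R_th = 399 Ω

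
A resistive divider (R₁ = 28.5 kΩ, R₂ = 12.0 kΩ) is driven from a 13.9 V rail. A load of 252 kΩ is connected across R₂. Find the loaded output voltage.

The load sits in parallel with R₂: R₂‖R_L = (12.0 × 252) / (12.0 + 252) = 11.45 kΩ.
V_out = 13.9 × 11.45 / (28.5 + 11.45) = 13.9 × 11.45/39.95 = 3.98 V.

V_out ≈ 3.98 V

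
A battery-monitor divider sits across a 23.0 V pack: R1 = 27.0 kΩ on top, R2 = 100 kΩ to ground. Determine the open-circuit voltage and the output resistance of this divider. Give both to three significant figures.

V_th is the open-circuit tap voltage: 23.0 × 100/(27.0 + 100) = 18.1 V.
With the supply zeroed, R1 and R2 appear in parallel from the tap: R_th = R1‖R2 = (27.0 × 100)/127.0 = 21.3 kΩ.

V_th = 18.1 V, R_th = 21.3 kΩ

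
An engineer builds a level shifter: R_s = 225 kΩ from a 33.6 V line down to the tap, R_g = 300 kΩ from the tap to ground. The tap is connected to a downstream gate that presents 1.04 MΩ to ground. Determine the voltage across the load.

The load sits in parallel with R_g: R_g‖R_L = (300 × 1040) / (300 + 1040) = 232.8 kΩ.
V_out = 33.6 × 232.8 / (225 + 232.8) = 33.6 × 232.8/457.8 = 17.1 V.

V_out ≈ 17.1 V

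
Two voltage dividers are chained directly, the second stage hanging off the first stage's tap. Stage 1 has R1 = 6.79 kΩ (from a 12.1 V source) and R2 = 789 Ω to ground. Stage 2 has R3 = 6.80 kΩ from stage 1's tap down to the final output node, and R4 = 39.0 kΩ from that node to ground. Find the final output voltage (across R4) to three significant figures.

Stage 2 presents R3+R4 = 45800 Ω as a load on stage 1's tap.
Stage 1's lower leg becomes R2‖(R3+R4) = 775.6 Ω, so V_mid = 12.1 × 775.6/7566 = 1.241 V.
Stage 2 is itself unloaded: V_out = V_mid × R4/(R3+R4) = 1.241 × 39000/45800 = 1.06 V.

V_out ≈ 1.06 V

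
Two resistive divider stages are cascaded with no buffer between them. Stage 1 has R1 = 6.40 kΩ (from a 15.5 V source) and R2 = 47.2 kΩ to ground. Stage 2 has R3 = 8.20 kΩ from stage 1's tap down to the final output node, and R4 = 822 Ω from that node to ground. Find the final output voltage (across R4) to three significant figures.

V_out ≈ 0.765 V

Stage 2 presents R3+R4 = 9022 Ω as a load on stage 1's tap.
Stage 1's lower leg becomes R2‖(R3+R4) = 7574 Ω, so V_mid = 15.5 × 7574/13970 = 8.401 V.
Stage 2 is itself unloaded: V_out = V_mid × R4/(R3+R4) = 8.401 × 822/9022 = 0.765 V.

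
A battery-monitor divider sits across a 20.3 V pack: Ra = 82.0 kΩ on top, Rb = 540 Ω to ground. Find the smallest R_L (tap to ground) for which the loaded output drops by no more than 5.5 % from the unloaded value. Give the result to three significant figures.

R_L(min) ≈ 9.22 kΩ

Output resistance R_th = Ra‖Rb = (82000 × 540)/82540 = 536.5 Ω.
The fractional drop is R_th/(R_th + R_L); requiring this ≤ 0.0550 gives R_L ≥ R_th(1/0.0550 − 1) = 536.5 × 17.18 = 9.22 kΩ.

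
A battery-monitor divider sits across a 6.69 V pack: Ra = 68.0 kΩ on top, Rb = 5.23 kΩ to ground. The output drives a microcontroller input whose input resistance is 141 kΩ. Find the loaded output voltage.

The load sits in parallel with Rb: Rb‖R_L = (5.23 × 141) / (5.23 + 141) = 5.043 kΩ.
V_out = 6.69 × 5.043 / (68.0 + 5.043) = 6.69 × 5.043/73.04 = 0.462 V.

V_out ≈ 0.462 V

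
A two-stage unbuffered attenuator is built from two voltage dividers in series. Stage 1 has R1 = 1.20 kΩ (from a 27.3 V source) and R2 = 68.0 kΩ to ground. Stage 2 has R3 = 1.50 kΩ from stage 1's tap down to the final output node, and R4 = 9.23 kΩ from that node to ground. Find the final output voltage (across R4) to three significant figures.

Stage 2 presents R3+R4 = 10.73 kΩ as a load on stage 1's tap.
Stage 1's lower leg becomes R2‖(R3+R4) = 9.268 kΩ, so V_mid = 27.3 × 9.268/10.47 = 24.17 V.
Stage 2 is itself unloaded: V_out = V_mid × R4/(R3+R4) = 24.17 × 9.23/10.73 = 20.8 V.

V_out ≈ 20.8 V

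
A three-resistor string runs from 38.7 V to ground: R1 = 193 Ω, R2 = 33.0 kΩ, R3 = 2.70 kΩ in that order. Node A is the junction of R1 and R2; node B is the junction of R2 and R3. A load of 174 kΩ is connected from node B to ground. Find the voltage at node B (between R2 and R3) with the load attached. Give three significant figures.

At node B, R3 is in parallel with the load: R3‖R_L = 2659 Ω.
Below node A the resistance is R2 + (R3‖R_L) = 35660 Ω, so V_A = 38.7 × 35660/35850 = 38.49 V.
Then V_B = V_A × (R3‖R_L)/(R2 + R3‖R_L) = 38.49 × 2659/35660 = 2.87 V.

V ≈ 2.87 V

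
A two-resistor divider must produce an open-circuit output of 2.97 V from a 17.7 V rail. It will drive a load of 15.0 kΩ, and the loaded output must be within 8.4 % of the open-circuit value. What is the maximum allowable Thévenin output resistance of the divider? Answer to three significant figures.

R_th ≤ 1.38 kΩ

Loading drop = R_th/(R_th + R_L) ≤ 0.0840, so R_th ≤ R_L · ε/(1−ε) = 15.0 kΩ × 0.0840/0.9160 = 1.38 kΩ.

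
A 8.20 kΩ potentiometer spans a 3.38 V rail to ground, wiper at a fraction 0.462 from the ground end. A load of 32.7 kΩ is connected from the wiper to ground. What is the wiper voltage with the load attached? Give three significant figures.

The wiper splits the pot into (1−α)R = 4.412 kΩ above and αR = 3.788 kΩ below.
Lower section ‖ load = 3.395 kΩ.
V_wiper = 3.38 × 3.395/(4.412 + 3.395) = 1.47 V.

V ≈ 1.47 V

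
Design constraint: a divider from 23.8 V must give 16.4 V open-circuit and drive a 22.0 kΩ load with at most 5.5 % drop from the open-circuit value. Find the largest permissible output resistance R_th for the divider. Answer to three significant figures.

R_th ≤ 1.28 kΩ

Loading drop = R_th/(R_th + R_L) ≤ 0.0550, so R_th ≤ R_L · ε/(1−ε) = 22.0 kΩ × 0.0550/0.9450 = 1.28 kΩ.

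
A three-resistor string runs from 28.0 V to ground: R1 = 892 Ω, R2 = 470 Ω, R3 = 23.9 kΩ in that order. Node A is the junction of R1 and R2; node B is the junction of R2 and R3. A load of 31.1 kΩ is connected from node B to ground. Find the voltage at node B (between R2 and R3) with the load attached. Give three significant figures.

At node B, R3 is in parallel with the load: R3‖R_L = 13510 Ω.
Below node A the resistance is R2 + (R3‖R_L) = 13980 Ω, so V_A = 28.0 × 13980/14880 = 26.32 V.
Then V_B = V_A × (R3‖R_L)/(R2 + R3‖R_L) = 26.32 × 13510/13980 = 25.4 V.

V ≈ 25.4 V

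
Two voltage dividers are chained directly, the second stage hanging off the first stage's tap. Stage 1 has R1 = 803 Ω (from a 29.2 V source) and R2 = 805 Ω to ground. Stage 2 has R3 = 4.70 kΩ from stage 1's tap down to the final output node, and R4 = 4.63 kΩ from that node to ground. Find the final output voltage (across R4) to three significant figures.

Stage 2 presents R3+R4 = 9330 Ω as a load on stage 1's tap.
Stage 1's lower leg becomes R2‖(R3+R4) = 741.1 Ω, so V_mid = 29.2 × 741.1/1544 = 14.01 V.
Stage 2 is itself unloaded: V_out = V_mid × R4/(R3+R4) = 14.01 × 4630/9330 = 6.95 V.

V_out ≈ 6.95 V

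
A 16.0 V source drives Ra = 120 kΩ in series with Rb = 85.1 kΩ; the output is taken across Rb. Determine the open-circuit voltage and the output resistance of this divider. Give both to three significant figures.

V_th is the open-circuit tap voltage: 16.0 × 85.1/(120 + 85.1) = 6.64 V.
With the supply zeroed, Ra and Rb appear in parallel from the tap: R_th = Ra‖Rb = (120 × 85.1)/205.1 = 49.8 kΩ.

V_th = 6.64 V, R_th = 49.8 kΩ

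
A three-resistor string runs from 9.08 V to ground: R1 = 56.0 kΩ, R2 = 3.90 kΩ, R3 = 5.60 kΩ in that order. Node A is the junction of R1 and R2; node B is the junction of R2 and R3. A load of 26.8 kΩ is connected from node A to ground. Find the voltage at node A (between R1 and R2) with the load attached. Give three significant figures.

Below node A the series string R2+R3 = 9.500 kΩ sits in parallel with the 26.8 kΩ load: 7.014 kΩ.
V_A = 9.08 × 7.014/(56.0 + 7.014) = 1.01 V.

V ≈ 1.01 V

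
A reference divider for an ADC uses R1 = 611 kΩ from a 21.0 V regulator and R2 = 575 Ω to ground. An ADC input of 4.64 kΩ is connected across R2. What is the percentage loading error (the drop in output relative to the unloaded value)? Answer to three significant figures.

11.0 %

Unloaded V = 21.0 × 575/611600 = 0.019744 V.
Loaded: R2‖R_L = 511.6 Ω, giving V = 21.0 × 511.6/611500 = 0.017569 V.
Drop = (0.019744 − 0.017569) / 0.019744 = 11.0 %.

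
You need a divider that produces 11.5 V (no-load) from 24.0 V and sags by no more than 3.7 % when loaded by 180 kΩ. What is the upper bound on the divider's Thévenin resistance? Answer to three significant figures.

R_th ≤ 6.92 kΩ

Loading drop = R_th/(R_th + R_L) ≤ 0.0370, so R_th ≤ R_L · ε/(1−ε) = 180 kΩ × 0.0370/0.9630 = 6.92 kΩ.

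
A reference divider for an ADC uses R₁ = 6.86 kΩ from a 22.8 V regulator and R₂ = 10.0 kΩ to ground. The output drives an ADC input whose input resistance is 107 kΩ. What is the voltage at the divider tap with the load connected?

V_out ≈ 13.0 V

The load sits in parallel with R₂: R₂‖R_L = (10.0 × 107) / (10.0 + 107) = 9.145 kΩ.
V_out = 22.8 × 9.145 / (6.86 + 9.145) = 22.8 × 9.145/16.01 = 13.0 V.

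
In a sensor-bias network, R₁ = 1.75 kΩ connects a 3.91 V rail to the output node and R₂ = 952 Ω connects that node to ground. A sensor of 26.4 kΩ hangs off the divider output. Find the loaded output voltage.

V_out ≈ 1.35 V

The load sits in parallel with R₂: R₂‖R_L = (952 × 26400) / (952 + 26400) = 918.9 Ω.
V_out = 3.91 × 918.9 / (1750 + 918.9) = 3.91 × 918.9/2669 = 1.35 V.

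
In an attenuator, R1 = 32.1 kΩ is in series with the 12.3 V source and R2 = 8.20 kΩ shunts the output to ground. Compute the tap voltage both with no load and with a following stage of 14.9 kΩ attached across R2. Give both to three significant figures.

Open-circuit: V = 12.3 × 8.20/(32.1 + 8.20) = 2.50 V.
With the load, R2 becomes R2‖R_L = 5.289 kΩ, so V = 12.3 × 5.289/37.39 = 1.74 V.

Unloaded: 2.50 V; loaded: 1.74 V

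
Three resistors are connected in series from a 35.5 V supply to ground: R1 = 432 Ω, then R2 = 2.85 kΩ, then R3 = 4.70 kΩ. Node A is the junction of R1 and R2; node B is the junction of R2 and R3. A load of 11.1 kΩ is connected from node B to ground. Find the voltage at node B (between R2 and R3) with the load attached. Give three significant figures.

V ≈ 17.8 V

At node B, R3 is in parallel with the load: R3‖R_L = 3302 Ω.
Below node A the resistance is R2 + (R3‖R_L) = 6152 Ω, so V_A = 35.5 × 6152/6584 = 33.17 V.
Then V_B = V_A × (R3‖R_L)/(R2 + R3‖R_L) = 33.17 × 3302/6152 = 17.8 V.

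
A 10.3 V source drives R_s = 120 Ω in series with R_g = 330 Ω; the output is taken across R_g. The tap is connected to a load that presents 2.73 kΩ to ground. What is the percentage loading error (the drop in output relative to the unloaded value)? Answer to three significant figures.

The divider's output (Thévenin) resistance is R_s‖R_g = 88.00 Ω.
Fractional drop under load = R_th/(R_th + R_L) = 88.00 / (88.00 + 2730) = 0.03123.
So the output falls by 3.12 %.

3.12 %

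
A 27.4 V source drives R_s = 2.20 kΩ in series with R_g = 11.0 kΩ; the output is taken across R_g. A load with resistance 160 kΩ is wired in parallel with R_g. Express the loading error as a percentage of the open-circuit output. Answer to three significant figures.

The divider's output (Thévenin) resistance is R_s‖R_g = 1.833 kΩ.
Fractional drop under load = R_th/(R_th + R_L) = 1.833 / (1.833 + 160) = 0.01133.
So the output falls by 1.13 %.

1.13 %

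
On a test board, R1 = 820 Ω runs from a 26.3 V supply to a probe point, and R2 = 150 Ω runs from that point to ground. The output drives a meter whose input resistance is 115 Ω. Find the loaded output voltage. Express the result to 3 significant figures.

V_out ≈ 1.93 V

The load sits in parallel with R2: R2‖R_L = (150 × 115) / (150 + 115) = 65.09 Ω.
V_out = 26.3 × 65.09 / (820 + 65.09) = 26.3 × 65.09/885.1 = 1.93 V.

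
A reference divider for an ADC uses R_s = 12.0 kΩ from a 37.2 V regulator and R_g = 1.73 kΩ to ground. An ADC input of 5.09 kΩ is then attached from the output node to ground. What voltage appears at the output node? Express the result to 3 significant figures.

The load sits in parallel with R_g: R_g‖R_L = (1.73 × 5.09) / (1.73 + 5.09) = 1.291 kΩ.
V_out = 37.2 × 1.291 / (12.0 + 1.291) = 37.2 × 1.291/13.29 = 3.61 V.

V_out ≈ 3.61 V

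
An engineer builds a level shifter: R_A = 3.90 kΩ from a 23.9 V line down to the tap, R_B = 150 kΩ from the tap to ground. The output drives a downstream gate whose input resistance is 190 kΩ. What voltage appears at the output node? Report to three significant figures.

The load sits in parallel with R_B: R_B‖R_L = (150 × 190) / (150 + 190) = 83.82 kΩ.
V_out = 23.9 × 83.82 / (3.90 + 83.82) = 23.9 × 83.82/87.72 = 22.8 V.

V_out ≈ 22.8 V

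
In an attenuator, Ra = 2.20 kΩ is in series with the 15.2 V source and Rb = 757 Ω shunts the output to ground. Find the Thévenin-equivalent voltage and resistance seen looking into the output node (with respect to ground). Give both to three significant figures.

V_th = 3.89 V, R_th = 563 Ω

V_th is the open-circuit tap voltage: 15.2 × 757/(2200 + 757) = 3.89 V.
With the supply zeroed, Ra and Rb appear in parallel from the tap: R_th = Ra‖Rb = (2200 × 757)/2957 = 563 Ω.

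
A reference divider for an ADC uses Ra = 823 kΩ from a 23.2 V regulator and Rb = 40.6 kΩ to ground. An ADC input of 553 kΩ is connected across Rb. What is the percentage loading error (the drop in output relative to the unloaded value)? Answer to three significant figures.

The divider's output (Thévenin) resistance is Ra‖Rb = 38.69 kΩ.
Fractional drop under load = R_th/(R_th + R_L) = 38.69 / (38.69 + 553) = 0.06539.
So the output falls by 6.54 %.

6.54 %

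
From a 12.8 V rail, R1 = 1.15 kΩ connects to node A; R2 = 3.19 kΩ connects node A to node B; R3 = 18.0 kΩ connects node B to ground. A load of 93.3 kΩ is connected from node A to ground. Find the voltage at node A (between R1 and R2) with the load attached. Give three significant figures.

V ≈ 12.0 V

Below node A the series string R2+R3 = 21.19 kΩ sits in parallel with the 93.3 kΩ load: 17.27 kΩ.
V_A = 12.8 × 17.27/(1.15 + 17.27) = 12.0 V.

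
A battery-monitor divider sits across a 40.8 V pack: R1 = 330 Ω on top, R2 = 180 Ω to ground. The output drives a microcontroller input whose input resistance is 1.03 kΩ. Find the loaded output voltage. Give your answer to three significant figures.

The load sits in parallel with R2: R2‖R_L = (180 × 1030) / (180 + 1030) = 153.2 Ω.
V_out = 40.8 × 153.2 / (330 + 153.2) = 40.8 × 153.2/483.2 = 12.9 V.
(Unloaded it would have been 14.4 V.)

V_out ≈ 12.9 V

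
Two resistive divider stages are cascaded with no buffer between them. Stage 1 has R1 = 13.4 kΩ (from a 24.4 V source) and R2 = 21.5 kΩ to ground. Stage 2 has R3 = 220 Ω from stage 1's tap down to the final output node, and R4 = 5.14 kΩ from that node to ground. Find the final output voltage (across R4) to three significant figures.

V_out ≈ 5.67 V

Stage 2 presents R3+R4 = 5360 Ω as a load on stage 1's tap.
Stage 1's lower leg becomes R2‖(R3+R4) = 4290 Ω, so V_mid = 24.4 × 4290/17690 = 5.918 V.
Stage 2 is itself unloaded: V_out = V_mid × R4/(R3+R4) = 5.918 × 5140/5360 = 5.67 V.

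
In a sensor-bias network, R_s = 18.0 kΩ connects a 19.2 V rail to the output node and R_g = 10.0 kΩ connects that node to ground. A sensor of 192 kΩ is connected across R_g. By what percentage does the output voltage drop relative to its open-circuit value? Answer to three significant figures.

The divider's output (Thévenin) resistance is R_s‖R_g = 6.429 kΩ.
Fractional drop under load = R_th/(R_th + R_L) = 6.429 / (6.429 + 192) = 0.03240.
So the output falls by 3.24 %.

3.24 %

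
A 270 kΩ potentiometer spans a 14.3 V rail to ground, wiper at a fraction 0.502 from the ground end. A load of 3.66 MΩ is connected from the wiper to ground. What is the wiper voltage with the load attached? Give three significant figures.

The wiper splits the pot into (1−α)R = 134.5 kΩ above and αR = 135.5 kΩ below.
Lower section ‖ load = 130.7 kΩ.
V_wiper = 14.3 × 130.7/(134.5 + 130.7) = 7.05 V.

V ≈ 7.05 V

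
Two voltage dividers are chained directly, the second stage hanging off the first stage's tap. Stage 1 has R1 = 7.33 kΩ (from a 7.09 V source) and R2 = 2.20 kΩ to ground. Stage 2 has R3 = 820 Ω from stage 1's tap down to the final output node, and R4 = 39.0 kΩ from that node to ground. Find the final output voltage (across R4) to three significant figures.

Stage 2 presents R3+R4 = 39820 Ω as a load on stage 1's tap.
Stage 1's lower leg becomes R2‖(R3+R4) = 2085 Ω, so V_mid = 7.09 × 2085/9415 = 1.570 V.
Stage 2 is itself unloaded: V_out = V_mid × R4/(R3+R4) = 1.570 × 39000/39820 = 1.54 V.

V_out ≈ 1.54 V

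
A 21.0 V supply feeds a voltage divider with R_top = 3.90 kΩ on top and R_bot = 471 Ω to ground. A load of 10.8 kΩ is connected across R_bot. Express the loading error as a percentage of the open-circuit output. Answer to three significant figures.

The divider's output (Thévenin) resistance is R_top‖R_bot = 420.2 Ω.
Fractional drop under load = R_th/(R_th + R_L) = 420.2 / (420.2 + 10800) = 0.03745.
So the output falls by 3.75 %.

3.75 %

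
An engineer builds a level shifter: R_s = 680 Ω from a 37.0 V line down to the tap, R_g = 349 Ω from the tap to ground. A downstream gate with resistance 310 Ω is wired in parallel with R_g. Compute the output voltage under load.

V_out ≈ 7.20 V

The load sits in parallel with R_g: R_g‖R_L = (349 × 310) / (349 + 310) = 164.2 Ω.
V_out = 37.0 × 164.2 / (680 + 164.2) = 37.0 × 164.2/844.2 = 7.20 V.
(Unloaded it would have been 12.5 V.)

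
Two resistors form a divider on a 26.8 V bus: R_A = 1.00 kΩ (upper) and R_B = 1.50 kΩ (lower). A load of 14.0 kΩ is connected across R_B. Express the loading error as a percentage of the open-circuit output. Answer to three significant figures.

The divider's output (Thévenin) resistance is R_A‖R_B = 0.6000 kΩ.
Fractional drop under load = R_th/(R_th + R_L) = 0.6000 / (0.6000 + 14.0) = 0.04110.
So the output falls by 4.11 %.

4.11 %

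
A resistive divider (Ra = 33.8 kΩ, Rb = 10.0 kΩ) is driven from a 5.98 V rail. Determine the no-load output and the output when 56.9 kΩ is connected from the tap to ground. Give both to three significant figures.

Unloaded: 1.37 V; loaded: 1.20 V

Open-circuit: V = 5.98 × 10.0/(33.8 + 10.0) = 1.37 V.
With the load, Rb becomes Rb‖R_L = 8.505 kΩ, so V = 5.98 × 8.505/42.31 = 1.20 V.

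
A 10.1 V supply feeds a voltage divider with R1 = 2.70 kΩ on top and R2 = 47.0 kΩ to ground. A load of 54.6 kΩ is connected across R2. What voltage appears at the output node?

V_out ≈ 9.12 V

The load sits in parallel with R2: R2‖R_L = (47.0 × 54.6) / (47.0 + 54.6) = 25.26 kΩ.
V_out = 10.1 × 25.26 / (2.70 + 25.26) = 10.1 × 25.26/27.96 = 9.12 V.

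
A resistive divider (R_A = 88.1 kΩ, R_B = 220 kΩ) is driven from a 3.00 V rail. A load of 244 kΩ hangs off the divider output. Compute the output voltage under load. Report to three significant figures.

V_out ≈ 1.70 V

The load sits in parallel with R_B: R_B‖R_L = (220 × 244) / (220 + 244) = 115.7 kΩ.
V_out = 3.00 × 115.7 / (88.1 + 115.7) = 3.00 × 115.7/203.8 = 1.70 V.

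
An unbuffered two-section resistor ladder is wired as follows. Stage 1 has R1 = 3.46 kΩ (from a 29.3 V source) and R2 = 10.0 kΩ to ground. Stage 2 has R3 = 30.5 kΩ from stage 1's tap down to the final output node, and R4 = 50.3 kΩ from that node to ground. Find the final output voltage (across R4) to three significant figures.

Stage 2 presents R3+R4 = 80.80 kΩ as a load on stage 1's tap.
Stage 1's lower leg becomes R2‖(R3+R4) = 8.899 kΩ, so V_mid = 29.3 × 8.899/12.36 = 21.10 V.
Stage 2 is itself unloaded: V_out = V_mid × R4/(R3+R4) = 21.10 × 50.3/80.80 = 13.1 V.

V_out ≈ 13.1 V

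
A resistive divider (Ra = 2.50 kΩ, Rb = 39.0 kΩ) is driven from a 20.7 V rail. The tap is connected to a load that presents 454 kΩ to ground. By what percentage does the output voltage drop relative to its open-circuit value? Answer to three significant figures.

0.515 %

The divider's output (Thévenin) resistance is Ra‖Rb = 2.349 kΩ.
Fractional drop under load = R_th/(R_th + R_L) = 2.349 / (2.349 + 454) = 0.005148.
So the output falls by 0.515 %.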